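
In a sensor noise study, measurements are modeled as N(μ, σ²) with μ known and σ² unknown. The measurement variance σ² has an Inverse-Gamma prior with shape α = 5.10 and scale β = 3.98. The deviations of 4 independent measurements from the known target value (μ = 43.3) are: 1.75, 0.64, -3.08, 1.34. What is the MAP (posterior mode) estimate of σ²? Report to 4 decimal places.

1.4021

With known mean μ and an Inverse-Gamma(α, β) prior on σ², the Normal likelihood is conjugate: posterior is Inv-Gamma(α + n/2, β + Σ(xᵢ−μ)²/2).
Σ(xᵢ−μ)² = (1.75)² + (0.64)² + (-3.08)² + (1.34)² = 14.7541.
Posterior: Inv-Gamma(5.10 + 4/2, 3.98 + 14.7541/2) = Inv-Gamma(7.10, 11.35705).
Mode = β/(α+1) = 11.35705/8.10 = 1.4021.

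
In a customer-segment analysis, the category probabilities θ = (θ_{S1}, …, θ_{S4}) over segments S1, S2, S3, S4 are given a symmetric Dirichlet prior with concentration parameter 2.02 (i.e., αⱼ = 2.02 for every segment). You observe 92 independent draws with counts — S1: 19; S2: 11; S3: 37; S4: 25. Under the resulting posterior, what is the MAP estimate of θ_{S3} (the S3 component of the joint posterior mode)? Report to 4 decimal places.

The Dirichlet prior is conjugate to the Multinomial likelihood: each posterior αⱼ = prior αⱼ + observed count nⱼ.
Posterior concentration: (21.02, 13.02, 39.02, 27.02), total = 100.08.
Joint mode component: (α_{S3}−1)/(Σα−K) = 38.02/96.08 = 0.3957.

0.3957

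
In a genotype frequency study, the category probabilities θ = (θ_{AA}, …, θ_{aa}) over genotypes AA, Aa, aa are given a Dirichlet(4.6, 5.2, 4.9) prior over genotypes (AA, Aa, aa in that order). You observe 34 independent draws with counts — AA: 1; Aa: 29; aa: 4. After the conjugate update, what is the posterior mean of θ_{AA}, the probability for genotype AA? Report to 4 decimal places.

The Dirichlet prior is conjugate to the Multinomial likelihood: each posterior αⱼ = prior αⱼ + observed count nⱼ.
Posterior concentration: (5.6, 34.2, 8.9), total = 48.7.
E[θ_{AA}|data] = α_{AA}/Σα = 5.6/48.7 = 0.1150.

0.1150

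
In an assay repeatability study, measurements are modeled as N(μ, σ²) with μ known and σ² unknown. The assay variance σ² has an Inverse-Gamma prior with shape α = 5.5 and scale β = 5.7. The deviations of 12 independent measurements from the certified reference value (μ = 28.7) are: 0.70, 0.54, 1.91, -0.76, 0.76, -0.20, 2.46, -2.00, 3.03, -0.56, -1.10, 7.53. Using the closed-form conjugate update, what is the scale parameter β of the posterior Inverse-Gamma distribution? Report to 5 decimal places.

47.24095

With known mean μ and an Inverse-Gamma(α, β) prior on σ², the Normal likelihood is conjugate: posterior is Inv-Gamma(α + n/2, β + Σ(xᵢ−μ)²/2).
Σ(xᵢ−μ)² = (0.70)² + (0.54)² + (1.91)² + (-0.76)² + (0.76)² + (-0.20)² + (2.46)² + (-2.00)² + (3.03)² + (-0.56)² + (-1.10)² + (7.53)² = 83.0819.
Posterior: Inv-Gamma(5.5 + 12/2, 5.7 + 83.0819/2) = Inv-Gamma(11.50, 47.24095).
Posterior β = 47.24095.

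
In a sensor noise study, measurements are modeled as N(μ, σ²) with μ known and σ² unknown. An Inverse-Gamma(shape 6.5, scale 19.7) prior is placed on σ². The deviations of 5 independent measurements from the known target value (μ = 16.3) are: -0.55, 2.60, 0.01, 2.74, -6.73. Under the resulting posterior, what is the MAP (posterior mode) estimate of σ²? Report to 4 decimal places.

With known mean μ and an Inverse-Gamma(α, β) prior on σ², the Normal likelihood is conjugate: posterior is Inv-Gamma(α + n/2, β + Σ(xᵢ−μ)²/2).
Σ(xᵢ−μ)² = (-0.55)² + (2.60)² + (0.01)² + (2.74)² + (-6.73)² = 59.8631.
Posterior: Inv-Gamma(6.5 + 5/2, 19.7 + 59.8631/2) = Inv-Gamma(9.00, 49.63155).
Mode = β/(α+1) = 49.63155/10.00 = 4.9632.

4.9632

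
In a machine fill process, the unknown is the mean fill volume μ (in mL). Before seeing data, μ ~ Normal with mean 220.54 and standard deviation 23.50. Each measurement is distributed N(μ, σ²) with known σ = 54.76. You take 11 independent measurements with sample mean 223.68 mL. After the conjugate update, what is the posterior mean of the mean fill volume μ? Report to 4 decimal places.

222.6423

For Normal data with known variance σ², a Normal(μ₀, σ₀²) prior on μ is conjugate. Posterior precision = 1/σ₀² + n/σ²; posterior mean is the precision-weighted average of μ₀ and x̄.
n·x̄ = 11·223.68 = 2460.48.
σ₀² = 23.50² = 552.25, σ² = 54.76² = 2998.6576; σ² + n·σ₀² = 2998.6576 + 11·552.25 = 9073.4076.
Posterior mean = (μ₀/σ₀² + n·x̄/σ²)/(1/σ₀² + n/σ²) = (σ²·μ₀ + σ₀²·n·x̄)/(σ² + n·σ₀²) = (2998.6576·220.54 + 552.25·2460.48)/9073.4076 = 2020124.027104/9073.4076 = 222.6423.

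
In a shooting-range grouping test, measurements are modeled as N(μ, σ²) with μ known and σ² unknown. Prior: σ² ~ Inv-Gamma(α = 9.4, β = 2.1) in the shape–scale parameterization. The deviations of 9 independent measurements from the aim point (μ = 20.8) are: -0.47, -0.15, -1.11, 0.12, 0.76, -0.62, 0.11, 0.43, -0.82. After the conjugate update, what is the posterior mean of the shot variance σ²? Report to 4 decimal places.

0.2915

With known mean μ and an Inverse-Gamma(α, β) prior on σ², the Normal likelihood is conjugate: posterior is Inv-Gamma(α + n/2, β + Σ(xᵢ−μ)²/2).
Σ(xᵢ−μ)² = (-0.47)² + (-0.15)² + (-1.11)² + (0.12)² + (0.76)² + (-0.62)² + (0.11)² + (0.43)² + (-0.82)² = 3.3213.
Posterior: Inv-Gamma(9.4 + 9/2, 2.1 + 3.3213/2) = Inv-Gamma(13.90, 3.76065).
E[σ²|data] = β/(α−1) = 3.76065/12.90 = 0.2915.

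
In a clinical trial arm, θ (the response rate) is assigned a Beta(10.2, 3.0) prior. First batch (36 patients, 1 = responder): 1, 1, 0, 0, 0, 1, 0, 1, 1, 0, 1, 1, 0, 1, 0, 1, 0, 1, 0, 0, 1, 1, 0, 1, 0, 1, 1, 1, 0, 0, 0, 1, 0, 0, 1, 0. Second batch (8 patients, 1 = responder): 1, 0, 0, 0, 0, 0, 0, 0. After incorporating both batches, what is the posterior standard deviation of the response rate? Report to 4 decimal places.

0.0655

The Beta prior is conjugate to a Binomial/Bernoulli likelihood; the update adds successes to α and failures to β.
After batch 1: Beta(10.2+18, 3.0+18) = Beta(28.2, 21.0).
After batch 2: Beta(28.2+1, 21.0+7) = Beta(29.2, 28.0).
Var = αβ/((α+β)²(α+β+1)) = 29.2·28.0/(57.2²·58.2) = 0.00429364; SD = √0.00429364 = 0.0655.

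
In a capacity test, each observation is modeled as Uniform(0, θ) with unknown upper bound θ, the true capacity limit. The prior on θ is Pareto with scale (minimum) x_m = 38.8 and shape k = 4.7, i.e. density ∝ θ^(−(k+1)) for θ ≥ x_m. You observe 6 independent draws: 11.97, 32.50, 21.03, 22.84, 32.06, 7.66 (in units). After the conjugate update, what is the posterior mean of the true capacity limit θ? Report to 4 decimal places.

A Pareto(scale x_m, shape k) prior on the upper bound θ of Uniform(0, θ) is conjugate: posterior is Pareto(max(x_m, max xᵢ), k + n).
Sample maximum = 32.50; prior scale x_m = 38.8 → posterior scale = max = 38.80.
Posterior shape = 4.7 + 6 = 10.7.
E[θ|data] = k·x_m/(k−1) = 10.7·38.80/9.7 = 42.8000.

42.8000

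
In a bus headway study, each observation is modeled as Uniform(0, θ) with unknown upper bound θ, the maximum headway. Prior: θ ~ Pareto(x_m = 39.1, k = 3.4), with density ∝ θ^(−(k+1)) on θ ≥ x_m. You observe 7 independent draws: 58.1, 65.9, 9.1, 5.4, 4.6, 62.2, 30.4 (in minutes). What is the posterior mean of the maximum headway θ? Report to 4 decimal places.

A Pareto(scale x_m, shape k) prior on the upper bound θ of Uniform(0, θ) is conjugate: posterior is Pareto(max(x_m, max xᵢ), k + n).
Sample maximum = 65.9; prior scale x_m = 39.1 → posterior scale = max = 65.9.
Posterior shape = 3.4 + 7 = 10.4.
E[θ|data] = k·x_m/(k−1) = 10.4·65.9/9.4 = 72.9106.

72.9106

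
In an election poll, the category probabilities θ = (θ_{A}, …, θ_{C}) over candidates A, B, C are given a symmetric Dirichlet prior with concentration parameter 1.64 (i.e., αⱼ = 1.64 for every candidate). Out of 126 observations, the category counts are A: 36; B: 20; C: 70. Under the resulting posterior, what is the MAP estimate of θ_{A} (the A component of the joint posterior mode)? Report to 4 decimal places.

The Dirichlet prior is conjugate to the Multinomial likelihood: each posterior αⱼ = prior αⱼ + observed count nⱼ.
Posterior concentration: (37.64, 21.64, 71.64), total = 130.92.
Joint mode component: (α_{A}−1)/(Σα−K) = 36.64/127.92 = 0.2864.

0.2864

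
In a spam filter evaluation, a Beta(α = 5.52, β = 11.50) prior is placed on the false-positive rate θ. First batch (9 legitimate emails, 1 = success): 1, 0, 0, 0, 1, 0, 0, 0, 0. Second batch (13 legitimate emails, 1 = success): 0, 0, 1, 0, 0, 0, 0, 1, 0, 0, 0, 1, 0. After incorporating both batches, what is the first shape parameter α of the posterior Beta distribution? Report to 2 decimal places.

The Beta prior is conjugate to a Binomial/Bernoulli likelihood; the update adds successes to α and failures to β.
After batch 1: Beta(5.52+2, 11.50+7) = Beta(7.52, 18.50).
After batch 2: Beta(7.52+3, 18.50+10) = Beta(10.52, 28.50).
Posterior α = 10.52.

10.52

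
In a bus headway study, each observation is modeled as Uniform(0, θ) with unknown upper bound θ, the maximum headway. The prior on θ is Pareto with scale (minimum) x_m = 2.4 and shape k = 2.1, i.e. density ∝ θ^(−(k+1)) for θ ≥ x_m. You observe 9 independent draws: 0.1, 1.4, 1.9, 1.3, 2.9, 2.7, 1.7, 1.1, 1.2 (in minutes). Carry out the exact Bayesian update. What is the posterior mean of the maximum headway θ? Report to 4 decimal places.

3.1871

A Pareto(scale x_m, shape k) prior on the upper bound θ of Uniform(0, θ) is conjugate: posterior is Pareto(max(x_m, max xᵢ), k + n).
Sample maximum = 2.9; prior scale x_m = 2.4 → posterior scale = max = 2.9.
Posterior shape = 2.1 + 9 = 11.1.
E[θ|data] = k·x_m/(k−1) = 11.1·2.9/10.1 = 3.1871.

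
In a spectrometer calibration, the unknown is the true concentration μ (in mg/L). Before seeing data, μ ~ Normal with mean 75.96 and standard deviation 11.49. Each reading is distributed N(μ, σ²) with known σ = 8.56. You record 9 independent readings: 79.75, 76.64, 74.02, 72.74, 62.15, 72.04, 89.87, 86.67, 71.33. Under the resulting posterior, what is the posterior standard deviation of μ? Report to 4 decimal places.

For Normal data with known variance σ², a Normal(μ₀, σ₀²) prior on μ is conjugate. Posterior precision = 1/σ₀² + n/σ²; posterior mean is the precision-weighted average of μ₀ and x̄.
σ₀² = 11.49² = 132.0201, σ² = 8.56² = 73.2736; σ² + n·σ₀² = 73.2736 + 9·132.0201 = 1261.4545.
Posterior precision = 1/σ₀² + n/σ² = 1/132.0201 + 9/73.2736 = (σ² + n·σ₀²)/(σ₀²σ²) = 1261.4545/(132.0201·73.2736); posterior variance σₙ² = σ₀²σ²/(σ² + n·σ₀²) = 132.0201·73.2736/1261.4545 = 7.668598.
Posterior SD = √σₙ² = √(132.0201·73.2736/1261.4545) = 2.7692.

2.7692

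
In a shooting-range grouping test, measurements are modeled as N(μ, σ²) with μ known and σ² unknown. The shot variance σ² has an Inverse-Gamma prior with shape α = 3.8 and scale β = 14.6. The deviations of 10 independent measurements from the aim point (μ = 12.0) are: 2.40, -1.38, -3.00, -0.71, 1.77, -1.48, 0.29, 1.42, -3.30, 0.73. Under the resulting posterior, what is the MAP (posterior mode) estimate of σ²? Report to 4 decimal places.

3.3273

With known mean μ and an Inverse-Gamma(α, β) prior on σ², the Normal likelihood is conjugate: posterior is Inv-Gamma(α + n/2, β + Σ(xᵢ−μ)²/2).
Σ(xᵢ−μ)² = (2.40)² + (-1.38)² + (-3.00)² + (-0.71)² + (1.77)² + (-1.48)² + (0.29)² + (1.42)² + (-3.30)² + (0.73)² = 36.0152.
Posterior: Inv-Gamma(3.8 + 10/2, 14.6 + 36.0152/2) = Inv-Gamma(8.80, 32.60760).
Mode = β/(α+1) = 32.60760/9.80 = 3.3273.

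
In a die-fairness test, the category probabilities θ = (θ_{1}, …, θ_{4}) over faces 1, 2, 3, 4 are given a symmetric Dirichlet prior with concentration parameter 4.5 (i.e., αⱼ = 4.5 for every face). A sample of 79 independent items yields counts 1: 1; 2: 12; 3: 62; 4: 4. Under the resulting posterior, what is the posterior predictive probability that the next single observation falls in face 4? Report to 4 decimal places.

The Dirichlet prior is conjugate to the Multinomial likelihood: each posterior αⱼ = prior αⱼ + observed count nⱼ.
Posterior concentration: (5.5, 16.5, 66.5, 8.5), total = 97.0.
P(next = 4 | data) = α_{4}/Σα = 0.0876.

0.0876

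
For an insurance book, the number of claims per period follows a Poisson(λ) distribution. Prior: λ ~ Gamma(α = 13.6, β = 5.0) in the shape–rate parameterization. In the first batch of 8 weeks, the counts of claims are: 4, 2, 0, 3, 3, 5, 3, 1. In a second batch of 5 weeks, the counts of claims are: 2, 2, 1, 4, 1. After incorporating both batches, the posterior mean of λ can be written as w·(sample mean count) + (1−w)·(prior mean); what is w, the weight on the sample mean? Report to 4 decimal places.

0.7222

With a Gamma(shape α, rate β) prior, the Poisson likelihood is conjugate: the posterior is Gamma(α + ΣXᵢ, β + n).
Total number of weeks: n = 8 + 5 = 13.
Posterior mean = (α₀+S)/(β₀+n) = [n/(β₀+n)]·(S/n) + [β₀/(β₀+n)]·(α₀/β₀), so only n and β₀ enter the weight.
Weight on data w = n/(β₀+n) = 13/(5.0+13) = 13/18.0 = 0.7222.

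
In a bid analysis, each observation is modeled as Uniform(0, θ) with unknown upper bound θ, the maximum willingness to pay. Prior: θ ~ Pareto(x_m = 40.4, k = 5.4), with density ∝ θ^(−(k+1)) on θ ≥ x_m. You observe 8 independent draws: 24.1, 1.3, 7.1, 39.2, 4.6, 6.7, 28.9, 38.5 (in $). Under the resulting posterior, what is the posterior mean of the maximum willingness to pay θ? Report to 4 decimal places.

A Pareto(scale x_m, shape k) prior on the upper bound θ of Uniform(0, θ) is conjugate: posterior is Pareto(max(x_m, max xᵢ), k + n).
Sample maximum = 39.2; prior scale x_m = 40.4 → posterior scale = max = 40.4.
Posterior shape = 5.4 + 8 = 13.4.
E[θ|data] = k·x_m/(k−1) = 13.4·40.4/12.4 = 43.6581.

43.6581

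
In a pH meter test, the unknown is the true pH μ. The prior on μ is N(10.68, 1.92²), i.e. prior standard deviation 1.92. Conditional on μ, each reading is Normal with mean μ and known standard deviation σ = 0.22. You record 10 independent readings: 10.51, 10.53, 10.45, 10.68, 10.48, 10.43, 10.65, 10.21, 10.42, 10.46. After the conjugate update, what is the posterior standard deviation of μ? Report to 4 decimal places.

0.0695

For Normal data with known variance σ², a Normal(μ₀, σ₀²) prior on μ is conjugate. Posterior precision = 1/σ₀² + n/σ²; posterior mean is the precision-weighted average of μ₀ and x̄.
σ₀² = 1.92² = 3.6864, σ² = 0.22² = 0.0484; σ² + n·σ₀² = 0.0484 + 10·3.6864 = 36.9124.
Posterior precision = 1/σ₀² + n/σ² = 1/3.6864 + 10/0.0484 = (σ² + n·σ₀²)/(σ₀²σ²) = 36.9124/(3.6864·0.0484); posterior variance σₙ² = σ₀²σ²/(σ² + n·σ₀²) = 3.6864·0.0484/36.9124 = 0.004834.
Posterior SD = √σₙ² = √(3.6864·0.0484/36.9124) = 0.0695.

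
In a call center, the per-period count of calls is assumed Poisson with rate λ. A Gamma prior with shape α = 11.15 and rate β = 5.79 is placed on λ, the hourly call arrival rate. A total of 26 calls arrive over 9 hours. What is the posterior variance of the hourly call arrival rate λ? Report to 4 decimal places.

0.1698

With a Gamma(shape α, rate β) prior, the Poisson likelihood is conjugate: the posterior is Gamma(α + ΣXᵢ, β + n).
Posterior: Gamma(α+S, β+n) = Gamma(11.15+26, 5.79+9) = Gamma(37.15, 14.79).
Var = α/β² = 37.15/14.79² = 0.1698.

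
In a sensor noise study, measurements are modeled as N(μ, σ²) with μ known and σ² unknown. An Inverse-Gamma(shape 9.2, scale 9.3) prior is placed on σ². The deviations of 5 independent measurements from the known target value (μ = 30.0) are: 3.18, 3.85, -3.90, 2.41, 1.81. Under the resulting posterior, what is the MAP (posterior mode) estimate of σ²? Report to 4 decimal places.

With known mean μ and an Inverse-Gamma(α, β) prior on σ², the Normal likelihood is conjugate: posterior is Inv-Gamma(α + n/2, β + Σ(xᵢ−μ)²/2).
Σ(xᵢ−μ)² = (3.18)² + (3.85)² + (-3.90)² + (2.41)² + (1.81)² = 49.2291.
Posterior: Inv-Gamma(9.2 + 5/2, 9.3 + 49.2291/2) = Inv-Gamma(11.70, 33.91455).
Mode = β/(α+1) = 33.91455/12.70 = 2.6704.

2.6704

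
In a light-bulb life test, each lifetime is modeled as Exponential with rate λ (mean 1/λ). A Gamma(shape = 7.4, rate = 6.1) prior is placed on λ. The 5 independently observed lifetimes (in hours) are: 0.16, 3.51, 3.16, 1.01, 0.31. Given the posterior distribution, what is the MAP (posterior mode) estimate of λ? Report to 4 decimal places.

With a Gamma(shape α, rate β) prior on the exponential rate λ, the posterior after n observations with total T = Σxᵢ is Gamma(α+n, β+T).
Sum of observations T = 8.15 hours; n = 5.
Posterior: Gamma(7.4+5, 6.1+8.15) = Gamma(12.4, 14.25).
Mode = (α−1)/β = 0.8000.

0.8000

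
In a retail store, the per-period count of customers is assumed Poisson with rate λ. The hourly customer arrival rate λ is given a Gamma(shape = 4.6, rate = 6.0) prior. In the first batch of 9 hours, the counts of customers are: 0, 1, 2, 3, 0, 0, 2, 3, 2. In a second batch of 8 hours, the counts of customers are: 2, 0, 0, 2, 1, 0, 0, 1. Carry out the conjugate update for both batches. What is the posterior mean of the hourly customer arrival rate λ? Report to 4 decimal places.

With a Gamma(shape α, rate β) prior, the Poisson likelihood is conjugate: the posterior is Gamma(α + ΣXᵢ, β + n).
Batch 1: sum of counts S = 13 over n = 9 hours.
After batch 1: Gamma(α+S, β+n) = Gamma(4.6+13, 6.0+9) = Gamma(17.6, 15.0).
Batch 2: sum of counts S = 6 over n = 8 hours.
After batch 2: Gamma(α+S, β+n) = Gamma(17.6+6, 15.0+8) = Gamma(23.6, 23.0).
Posterior mean = α/β = 23.6/23.0 = 1.0261.

1.0261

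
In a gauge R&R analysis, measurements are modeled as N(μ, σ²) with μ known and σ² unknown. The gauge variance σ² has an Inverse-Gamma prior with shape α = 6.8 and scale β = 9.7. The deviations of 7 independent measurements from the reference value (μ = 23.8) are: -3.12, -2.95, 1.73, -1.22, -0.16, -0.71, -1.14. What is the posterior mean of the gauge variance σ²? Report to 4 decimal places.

2.3735

With known mean μ and an Inverse-Gamma(α, β) prior on σ², the Normal likelihood is conjugate: posterior is Inv-Gamma(α + n/2, β + Σ(xᵢ−μ)²/2).
Σ(xᵢ−μ)² = (-3.12)² + (-2.95)² + (1.73)² + (-1.22)² + (-0.16)² + (-0.71)² + (-1.14)² = 24.7475.
Posterior: Inv-Gamma(6.8 + 7/2, 9.7 + 24.7475/2) = Inv-Gamma(10.30, 22.07375).
E[σ²|data] = β/(α−1) = 22.07375/9.30 = 2.3735.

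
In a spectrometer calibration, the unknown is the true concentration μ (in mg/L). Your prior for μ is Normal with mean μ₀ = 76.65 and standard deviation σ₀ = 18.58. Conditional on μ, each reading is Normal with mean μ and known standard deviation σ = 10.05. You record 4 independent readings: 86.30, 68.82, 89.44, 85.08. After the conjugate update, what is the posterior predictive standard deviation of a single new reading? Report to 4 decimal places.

11.1594

For Normal data with known variance σ², a Normal(μ₀, σ₀²) prior on μ is conjugate. Posterior precision = 1/σ₀² + n/σ²; posterior mean is the precision-weighted average of μ₀ and x̄.
σ₀² = 18.58² = 345.2164, σ² = 10.05² = 101.0025; σ² + n·σ₀² = 101.0025 + 4·345.2164 = 1481.8681.
Posterior precision = 1/σ₀² + n/σ² = 1/345.2164 + 4/101.0025 = (σ² + n·σ₀²)/(σ₀²σ²) = 1481.8681/(345.2164·101.0025); posterior variance σₙ² = σ₀²σ²/(σ² + n·σ₀²) = 345.2164·101.0025/1481.8681 = 23.529570.
Predictive variance for one new observation = σₙ² + σ² = 345.2164·101.0025/1481.8681 + 101.0025 = σ²·(σ₀² + 1481.8681)/1481.8681 = 101.0025·1827.0845/1481.8681 = 124.532070; SD = √(101.0025·1827.0845/1481.8681) = 11.1594.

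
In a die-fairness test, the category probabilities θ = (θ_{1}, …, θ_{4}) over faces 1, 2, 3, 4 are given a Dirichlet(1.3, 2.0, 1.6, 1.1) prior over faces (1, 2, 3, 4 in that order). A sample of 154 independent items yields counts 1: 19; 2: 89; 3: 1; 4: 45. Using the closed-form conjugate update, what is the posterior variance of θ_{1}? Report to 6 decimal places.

0.000688

The Dirichlet prior is conjugate to the Multinomial likelihood: each posterior αⱼ = prior αⱼ + observed count nⱼ.
Posterior concentration: (20.3, 91.0, 2.6, 46.1), total = 160.0.
Var[θ_j] = α_j(Σα−α_j)/((Σα)²(Σα+1)) = 20.3·139.7/(160.0²·161.0) = 0.000688.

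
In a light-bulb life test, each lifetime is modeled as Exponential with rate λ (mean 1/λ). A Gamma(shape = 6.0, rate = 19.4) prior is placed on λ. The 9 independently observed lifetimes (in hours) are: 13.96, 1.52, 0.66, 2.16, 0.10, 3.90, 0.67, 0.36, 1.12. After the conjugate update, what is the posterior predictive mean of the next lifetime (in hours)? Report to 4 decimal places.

3.1321

With a Gamma(shape α, rate β) prior on the exponential rate λ, the posterior after n observations with total T = Σxᵢ is Gamma(α+n, β+T).
Sum of observations T = 24.45 hours; n = 9.
Posterior: Gamma(6.0+9, 19.4+24.45) = Gamma(15.0, 43.85).
The predictive distribution for the next observation is Lomax; its mean is β/(α−1) = 43.85/14.0 = 3.1321.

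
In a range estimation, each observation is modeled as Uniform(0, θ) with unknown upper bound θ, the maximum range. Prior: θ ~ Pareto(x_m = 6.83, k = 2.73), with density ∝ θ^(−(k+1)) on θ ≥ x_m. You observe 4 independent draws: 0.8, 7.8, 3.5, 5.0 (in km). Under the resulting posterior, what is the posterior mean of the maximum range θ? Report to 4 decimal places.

9.1613

A Pareto(scale x_m, shape k) prior on the upper bound θ of Uniform(0, θ) is conjugate: posterior is Pareto(max(x_m, max xᵢ), k + n).
Sample maximum = 7.8; prior scale x_m = 6.83 → posterior scale = max = 7.80.
Posterior shape = 2.73 + 4 = 6.73.
E[θ|data] = k·x_m/(k−1) = 6.73·7.80/5.73 = 9.1613.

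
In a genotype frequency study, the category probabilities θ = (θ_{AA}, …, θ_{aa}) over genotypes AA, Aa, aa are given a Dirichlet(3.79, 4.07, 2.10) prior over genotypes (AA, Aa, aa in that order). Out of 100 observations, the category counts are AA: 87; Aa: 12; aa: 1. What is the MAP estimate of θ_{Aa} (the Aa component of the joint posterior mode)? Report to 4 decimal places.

0.1409

The Dirichlet prior is conjugate to the Multinomial likelihood: each posterior αⱼ = prior αⱼ + observed count nⱼ.
Posterior concentration: (90.79, 16.07, 3.10), total = 109.96.
Joint mode component: (α_{Aa}−1)/(Σα−K) = 15.07/106.96 = 0.1409.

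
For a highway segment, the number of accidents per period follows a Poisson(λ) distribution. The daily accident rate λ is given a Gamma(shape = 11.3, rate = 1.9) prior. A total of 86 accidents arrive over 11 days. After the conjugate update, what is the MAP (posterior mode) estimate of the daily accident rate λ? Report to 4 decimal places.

7.4651

With a Gamma(shape α, rate β) prior, the Poisson likelihood is conjugate: the posterior is Gamma(α + ΣXᵢ, β + n).
Posterior: Gamma(α+S, β+n) = Gamma(11.3+86, 1.9+11) = Gamma(97.3, 12.9).
Mode of Gamma(α,β) for α≥1 is (α−1)/β = 96.3/12.9 = 7.4651.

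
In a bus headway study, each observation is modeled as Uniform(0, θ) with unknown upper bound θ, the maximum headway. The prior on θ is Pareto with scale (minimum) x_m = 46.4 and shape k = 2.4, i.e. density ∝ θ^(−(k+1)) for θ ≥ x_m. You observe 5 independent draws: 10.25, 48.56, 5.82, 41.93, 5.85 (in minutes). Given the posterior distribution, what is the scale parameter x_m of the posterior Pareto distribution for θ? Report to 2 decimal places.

48.56

A Pareto(scale x_m, shape k) prior on the upper bound θ of Uniform(0, θ) is conjugate: posterior is Pareto(max(x_m, max xᵢ), k + n).
Sample maximum = 48.56; prior scale x_m = 46.4 → posterior scale = max = 48.56.
Posterior shape = 2.4 + 5 = 7.4.
Posterior scale x_m = 48.56.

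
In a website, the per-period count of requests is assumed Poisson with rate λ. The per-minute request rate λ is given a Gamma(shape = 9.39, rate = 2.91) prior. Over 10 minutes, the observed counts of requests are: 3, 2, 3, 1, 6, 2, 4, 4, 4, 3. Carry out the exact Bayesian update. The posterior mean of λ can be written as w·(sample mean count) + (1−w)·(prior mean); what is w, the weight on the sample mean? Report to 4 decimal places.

0.7746

With a Gamma(shape α, rate β) prior, the Poisson likelihood is conjugate: the posterior is Gamma(α + ΣXᵢ, β + n).
Posterior mean = (α₀+S)/(β₀+n) = [n/(β₀+n)]·(S/n) + [β₀/(β₀+n)]·(α₀/β₀), so only n and β₀ enter the weight.
Weight on data w = n/(β₀+n) = 10/(2.91+10) = 10/12.91 = 0.7746.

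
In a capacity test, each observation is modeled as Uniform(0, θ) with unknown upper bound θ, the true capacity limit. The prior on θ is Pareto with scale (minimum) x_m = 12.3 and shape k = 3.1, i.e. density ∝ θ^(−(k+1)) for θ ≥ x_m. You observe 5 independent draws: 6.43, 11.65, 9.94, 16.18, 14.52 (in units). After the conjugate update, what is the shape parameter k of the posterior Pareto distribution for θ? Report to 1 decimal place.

A Pareto(scale x_m, shape k) prior on the upper bound θ of Uniform(0, θ) is conjugate: posterior is Pareto(max(x_m, max xᵢ), k + n).
Sample maximum = 16.18; prior scale x_m = 12.3 → posterior scale = max = 16.18.
Posterior shape = 3.1 + 5 = 8.1.
Posterior shape k = 8.1.

8.1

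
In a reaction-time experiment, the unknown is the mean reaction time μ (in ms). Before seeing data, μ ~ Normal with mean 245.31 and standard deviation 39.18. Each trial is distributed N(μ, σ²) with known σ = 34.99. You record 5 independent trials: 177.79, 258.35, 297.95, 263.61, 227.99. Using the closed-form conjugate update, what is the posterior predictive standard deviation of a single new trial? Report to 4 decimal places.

For Normal data with known variance σ², a Normal(μ₀, σ₀²) prior on μ is conjugate. Posterior precision = 1/σ₀² + n/σ²; posterior mean is the precision-weighted average of μ₀ and x̄.
σ₀² = 39.18² = 1535.0724, σ² = 34.99² = 1224.3001; σ² + n·σ₀² = 1224.3001 + 5·1535.0724 = 8899.6621.
Posterior precision = 1/σ₀² + n/σ² = 1/1535.0724 + 5/1224.3001 = (σ² + n·σ₀²)/(σ₀²σ²) = 8899.6621/(1535.0724·1224.3001); posterior variance σₙ² = σ₀²σ²/(σ² + n·σ₀²) = 1535.0724·1224.3001/8899.6621 = 211.175354.
Predictive variance for one new observation = σₙ² + σ² = 1535.0724·1224.3001/8899.6621 + 1224.3001 = σ²·(σ₀² + 8899.6621)/8899.6621 = 1224.3001·10434.7345/8899.6621 = 1435.475454; SD = √(1224.3001·10434.7345/8899.6621) = 37.8877.

37.8877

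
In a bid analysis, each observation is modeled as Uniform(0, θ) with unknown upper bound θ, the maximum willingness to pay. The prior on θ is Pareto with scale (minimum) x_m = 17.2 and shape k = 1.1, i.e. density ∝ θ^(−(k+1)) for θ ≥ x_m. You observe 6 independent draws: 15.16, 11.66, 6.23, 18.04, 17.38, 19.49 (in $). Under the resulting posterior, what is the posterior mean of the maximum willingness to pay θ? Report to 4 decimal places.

22.6851

A Pareto(scale x_m, shape k) prior on the upper bound θ of Uniform(0, θ) is conjugate: posterior is Pareto(max(x_m, max xᵢ), k + n).
Sample maximum = 19.49; prior scale x_m = 17.2 → posterior scale = max = 19.49.
Posterior shape = 1.1 + 6 = 7.1.
E[θ|data] = k·x_m/(k−1) = 7.1·19.49/6.1 = 22.6851.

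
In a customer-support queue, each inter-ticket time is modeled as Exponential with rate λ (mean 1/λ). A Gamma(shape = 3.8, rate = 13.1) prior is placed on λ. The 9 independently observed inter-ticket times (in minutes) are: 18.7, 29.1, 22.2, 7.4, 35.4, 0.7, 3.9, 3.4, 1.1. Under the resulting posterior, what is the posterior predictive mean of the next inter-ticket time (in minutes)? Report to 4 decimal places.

11.4407

With a Gamma(shape α, rate β) prior on the exponential rate λ, the posterior after n observations with total T = Σxᵢ is Gamma(α+n, β+T).
Sum of observations T = 121.9 minutes; n = 9.
Posterior: Gamma(3.8+9, 13.1+121.9) = Gamma(12.8, 135.0).
The predictive distribution for the next observation is Lomax; its mean is β/(α−1) = 135.0/11.8 = 11.4407.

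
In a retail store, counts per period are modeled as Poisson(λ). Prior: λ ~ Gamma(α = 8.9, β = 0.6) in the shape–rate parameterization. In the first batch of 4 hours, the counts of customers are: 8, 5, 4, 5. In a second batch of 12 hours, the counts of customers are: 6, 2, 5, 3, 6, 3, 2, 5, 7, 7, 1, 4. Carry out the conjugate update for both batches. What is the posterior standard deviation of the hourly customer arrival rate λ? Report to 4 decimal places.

0.5452

With a Gamma(shape α, rate β) prior, the Poisson likelihood is conjugate: the posterior is Gamma(α + ΣXᵢ, β + n).
Batch 1: sum of counts S = 22 over n = 4 hours.
After batch 1: Gamma(α+S, β+n) = Gamma(8.9+22, 0.6+4) = Gamma(30.9, 4.6).
Batch 2: sum of counts S = 51 over n = 12 hours.
After batch 2: Gamma(α+S, β+n) = Gamma(30.9+51, 4.6+12) = Gamma(81.9, 16.6).
SD = √α/β = √81.9/16.6 = 0.5452.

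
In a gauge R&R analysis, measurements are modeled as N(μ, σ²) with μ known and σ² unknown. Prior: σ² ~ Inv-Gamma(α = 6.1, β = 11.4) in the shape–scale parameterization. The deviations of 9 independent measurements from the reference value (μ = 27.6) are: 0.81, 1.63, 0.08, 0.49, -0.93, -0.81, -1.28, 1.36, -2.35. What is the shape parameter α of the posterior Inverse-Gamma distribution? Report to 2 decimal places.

10.60

With known mean μ and an Inverse-Gamma(α, β) prior on σ², the Normal likelihood is conjugate: posterior is Inv-Gamma(α + n/2, β + Σ(xᵢ−μ)²/2).
Σ(xᵢ−μ)² = (0.81)² + (1.63)² + (0.08)² + (0.49)² + (-0.93)² + (-0.81)² + (-1.28)² + (1.36)² + (-2.35)² = 14.0910.
Posterior: Inv-Gamma(6.1 + 9/2, 11.4 + 14.0910/2) = Inv-Gamma(10.60, 18.44550).
Posterior α = 10.60.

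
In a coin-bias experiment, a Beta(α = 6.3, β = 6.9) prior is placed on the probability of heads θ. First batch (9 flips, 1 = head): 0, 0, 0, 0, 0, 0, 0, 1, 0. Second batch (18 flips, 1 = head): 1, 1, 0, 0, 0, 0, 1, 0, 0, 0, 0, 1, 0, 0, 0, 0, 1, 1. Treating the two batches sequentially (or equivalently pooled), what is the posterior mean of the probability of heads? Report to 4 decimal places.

The Beta prior is conjugate to a Binomial/Bernoulli likelihood; the update adds successes to α and failures to β.
After batch 1: Beta(6.3+1, 6.9+8) = Beta(7.3, 14.9).
After batch 2: Beta(7.3+6, 14.9+12) = Beta(13.3, 26.9).
Posterior mean = α/(α+β) = 13.3/40.2 = 0.3308.

0.3308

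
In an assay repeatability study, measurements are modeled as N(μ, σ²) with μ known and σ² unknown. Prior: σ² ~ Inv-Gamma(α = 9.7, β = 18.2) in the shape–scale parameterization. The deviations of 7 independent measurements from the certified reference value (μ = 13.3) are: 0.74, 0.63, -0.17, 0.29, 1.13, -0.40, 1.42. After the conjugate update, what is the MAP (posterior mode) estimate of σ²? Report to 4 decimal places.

1.4405

With known mean μ and an Inverse-Gamma(α, β) prior on σ², the Normal likelihood is conjugate: posterior is Inv-Gamma(α + n/2, β + Σ(xᵢ−μ)²/2).
Σ(xᵢ−μ)² = (0.74)² + (0.63)² + (-0.17)² + (0.29)² + (1.13)² + (-0.40)² + (1.42)² = 4.5108.
Posterior: Inv-Gamma(9.7 + 7/2, 18.2 + 4.5108/2) = Inv-Gamma(13.20, 20.45540).
Mode = β/(α+1) = 20.45540/14.20 = 1.4405.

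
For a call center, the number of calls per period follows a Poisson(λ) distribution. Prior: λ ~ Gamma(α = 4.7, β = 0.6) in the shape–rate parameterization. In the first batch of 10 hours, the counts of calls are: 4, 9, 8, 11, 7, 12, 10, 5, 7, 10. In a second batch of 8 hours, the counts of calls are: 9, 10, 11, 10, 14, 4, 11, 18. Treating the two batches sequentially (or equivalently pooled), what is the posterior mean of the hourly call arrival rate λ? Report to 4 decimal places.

9.3925

With a Gamma(shape α, rate β) prior, the Poisson likelihood is conjugate: the posterior is Gamma(α + ΣXᵢ, β + n).
Batch 1: sum of counts S = 83 over n = 10 hours.
After batch 1: Gamma(α+S, β+n) = Gamma(4.7+83, 0.6+10) = Gamma(87.7, 10.6).
Batch 2: sum of counts S = 87 over n = 8 hours.
After batch 2: Gamma(α+S, β+n) = Gamma(87.7+87, 10.6+8) = Gamma(174.7, 18.6).
Posterior mean = α/β = 174.7/18.6 = 9.3925.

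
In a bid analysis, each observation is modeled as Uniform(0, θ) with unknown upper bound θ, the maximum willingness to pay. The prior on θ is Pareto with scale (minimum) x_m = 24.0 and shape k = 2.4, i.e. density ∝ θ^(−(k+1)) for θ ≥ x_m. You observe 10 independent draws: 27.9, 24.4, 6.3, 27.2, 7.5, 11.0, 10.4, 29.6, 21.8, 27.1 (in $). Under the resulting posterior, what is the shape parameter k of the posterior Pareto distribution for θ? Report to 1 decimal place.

12.4

A Pareto(scale x_m, shape k) prior on the upper bound θ of Uniform(0, θ) is conjugate: posterior is Pareto(max(x_m, max xᵢ), k + n).
Sample maximum = 29.6; prior scale x_m = 24.0 → posterior scale = max = 29.6.
Posterior shape = 2.4 + 10 = 12.4.
Posterior shape k = 12.4.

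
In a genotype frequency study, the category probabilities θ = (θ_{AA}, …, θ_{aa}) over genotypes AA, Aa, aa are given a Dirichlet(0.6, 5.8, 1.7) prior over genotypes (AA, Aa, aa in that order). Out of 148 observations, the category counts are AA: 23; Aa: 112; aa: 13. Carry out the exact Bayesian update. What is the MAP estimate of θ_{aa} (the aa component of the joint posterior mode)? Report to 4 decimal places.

The Dirichlet prior is conjugate to the Multinomial likelihood: each posterior αⱼ = prior αⱼ + observed count nⱼ.
Posterior concentration: (23.6, 117.8, 14.7), total = 156.1.
Joint mode component: (α_{aa}−1)/(Σα−K) = 13.7/153.1 = 0.0895.

0.0895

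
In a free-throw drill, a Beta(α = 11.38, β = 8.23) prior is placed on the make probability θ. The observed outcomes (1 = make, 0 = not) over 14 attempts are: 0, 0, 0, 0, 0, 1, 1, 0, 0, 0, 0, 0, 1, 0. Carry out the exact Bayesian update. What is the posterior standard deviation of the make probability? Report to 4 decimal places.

0.0841

The Beta prior is conjugate to a Binomial/Bernoulli likelihood; the update adds successes to α and failures to β.
Posterior: Beta(α+k, β+n−k) = Beta(11.38+3, 8.23+11) = Beta(14.38, 19.23).
Var = αβ/((α+β)²(α+β+1)) = 14.38·19.23/(33.61²·34.61) = 0.00707293; SD = √0.00707293 = 0.0841.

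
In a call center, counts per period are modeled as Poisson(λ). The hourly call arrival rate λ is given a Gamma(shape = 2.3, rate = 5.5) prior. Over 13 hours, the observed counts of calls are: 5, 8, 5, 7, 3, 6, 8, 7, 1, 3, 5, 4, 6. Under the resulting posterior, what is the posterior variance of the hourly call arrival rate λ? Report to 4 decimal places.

0.2054

With a Gamma(shape α, rate β) prior, the Poisson likelihood is conjugate: the posterior is Gamma(α + ΣXᵢ, β + n).
Sum of counts S = 68 over n = 13 hours.
Posterior: Gamma(α+S, β+n) = Gamma(2.3+68, 5.5+13) = Gamma(70.3, 18.5).
Var = α/β² = 70.3/18.5² = 0.2054.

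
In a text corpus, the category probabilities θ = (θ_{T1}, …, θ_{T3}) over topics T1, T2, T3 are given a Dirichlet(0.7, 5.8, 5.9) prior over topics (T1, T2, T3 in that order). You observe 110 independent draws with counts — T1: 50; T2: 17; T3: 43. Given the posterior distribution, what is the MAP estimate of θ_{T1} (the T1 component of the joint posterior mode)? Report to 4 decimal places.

The Dirichlet prior is conjugate to the Multinomial likelihood: each posterior αⱼ = prior αⱼ + observed count nⱼ.
Posterior concentration: (50.7, 22.8, 48.9), total = 122.4.
Joint mode component: (α_{T1}−1)/(Σα−K) = 49.7/119.4 = 0.4162.

0.4162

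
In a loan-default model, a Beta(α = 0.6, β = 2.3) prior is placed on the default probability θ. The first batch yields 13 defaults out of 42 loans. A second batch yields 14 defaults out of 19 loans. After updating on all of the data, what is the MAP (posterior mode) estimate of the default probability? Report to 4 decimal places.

The Beta prior is conjugate to a Binomial/Bernoulli likelihood; the update adds successes to α and failures to β.
After batch 1: Beta(0.6+13, 2.3+29) = Beta(13.6, 31.3).
After batch 2: Beta(13.6+14, 31.3+5) = Beta(27.6, 36.3).
Mode of Beta(a,b) for a,b>1 is (a−1)/(a+b−2) = 26.6/61.9 = 0.4297.

0.4297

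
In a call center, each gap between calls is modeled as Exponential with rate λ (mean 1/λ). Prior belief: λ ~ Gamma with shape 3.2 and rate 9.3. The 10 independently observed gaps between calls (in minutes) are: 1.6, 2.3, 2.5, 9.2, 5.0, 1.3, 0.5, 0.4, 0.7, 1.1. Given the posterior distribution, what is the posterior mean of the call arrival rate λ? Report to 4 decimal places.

0.3894

With a Gamma(shape α, rate β) prior on the exponential rate λ, the posterior after n observations with total T = Σxᵢ is Gamma(α+n, β+T).
Sum of observations T = 24.6 minutes; n = 10.
Posterior: Gamma(3.2+10, 9.3+24.6) = Gamma(13.2, 33.9).
Posterior mean of λ = α/β = 13.2/33.9 = 0.3894.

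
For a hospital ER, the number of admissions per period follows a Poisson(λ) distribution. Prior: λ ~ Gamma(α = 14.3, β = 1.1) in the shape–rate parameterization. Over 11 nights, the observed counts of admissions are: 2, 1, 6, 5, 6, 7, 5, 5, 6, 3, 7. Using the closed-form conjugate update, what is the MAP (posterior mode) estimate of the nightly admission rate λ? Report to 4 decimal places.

5.4793

With a Gamma(shape α, rate β) prior, the Poisson likelihood is conjugate: the posterior is Gamma(α + ΣXᵢ, β + n).
Sum of counts S = 53 over n = 11 nights.
Posterior: Gamma(α+S, β+n) = Gamma(14.3+53, 1.1+11) = Gamma(67.3, 12.1).
Mode of Gamma(α,β) for α≥1 is (α−1)/β = 66.3/12.1 = 5.4793.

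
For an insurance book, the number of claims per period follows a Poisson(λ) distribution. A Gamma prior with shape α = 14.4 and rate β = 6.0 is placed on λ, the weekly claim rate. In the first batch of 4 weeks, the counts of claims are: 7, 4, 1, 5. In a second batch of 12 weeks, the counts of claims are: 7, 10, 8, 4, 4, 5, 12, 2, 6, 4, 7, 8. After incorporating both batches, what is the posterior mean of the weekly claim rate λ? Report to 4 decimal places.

4.9273

With a Gamma(shape α, rate β) prior, the Poisson likelihood is conjugate: the posterior is Gamma(α + ΣXᵢ, β + n).
Batch 1: sum of counts S = 17 over n = 4 weeks.
After batch 1: Gamma(α+S, β+n) = Gamma(14.4+17, 6.0+4) = Gamma(31.4, 10.0).
Batch 2: sum of counts S = 77 over n = 12 weeks.
After batch 2: Gamma(α+S, β+n) = Gamma(31.4+77, 10.0+12) = Gamma(108.4, 22.0).
Posterior mean = α/β = 108.4/22.0 = 4.9273.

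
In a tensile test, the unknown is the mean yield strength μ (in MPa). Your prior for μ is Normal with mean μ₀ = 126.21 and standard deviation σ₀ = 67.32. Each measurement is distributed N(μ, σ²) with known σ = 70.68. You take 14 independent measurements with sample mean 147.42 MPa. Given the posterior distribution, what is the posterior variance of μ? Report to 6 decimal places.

330.787903

For Normal data with known variance σ², a Normal(μ₀, σ₀²) prior on μ is conjugate. Posterior precision = 1/σ₀² + n/σ²; posterior mean is the precision-weighted average of μ₀ and x̄.
σ₀² = 67.32² = 4531.9824, σ² = 70.68² = 4995.6624; σ² + n·σ₀² = 4995.6624 + 14·4531.9824 = 68443.416.
Posterior precision = 1/σ₀² + n/σ² = 1/4531.9824 + 14/4995.6624 = (σ² + n·σ₀²)/(σ₀²σ²) = 68443.416/(4531.9824·4995.6624); posterior variance σₙ² = σ₀²σ²/(σ² + n·σ₀²) = 4531.9824·4995.6624/68443.416 = 330.787903.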